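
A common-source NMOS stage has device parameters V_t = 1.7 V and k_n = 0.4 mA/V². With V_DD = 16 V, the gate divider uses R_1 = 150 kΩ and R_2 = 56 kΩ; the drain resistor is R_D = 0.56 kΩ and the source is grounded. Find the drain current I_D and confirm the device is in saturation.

I_D ≈ 1.4 mA

V_G = V_DD·R_2/(R_1+R_2) = 16×56/206 = 4.35 V. With the source grounded, V_GS = V_G = 4.35 V.
Assume saturation: I_D = (k_n/2)(V_GS − V_t)² = (0.4/2)×(4.35 − 1.7)² = 0.2×2.65² = 1.4 mA.
V_DS = V_DD − I_D·R_D = 16 − 1.4×0.56 = 15.2 V.
Saturation requires V_DS ≥ V_GS − V_t = 2.65 V; 15.2 ≥ 2.65 ✓.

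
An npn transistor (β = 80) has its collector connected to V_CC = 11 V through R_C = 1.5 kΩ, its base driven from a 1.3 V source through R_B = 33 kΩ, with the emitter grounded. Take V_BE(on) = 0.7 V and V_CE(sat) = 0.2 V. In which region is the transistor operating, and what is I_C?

Assume active. Base-emitter loop: I_B = (V_BB − V_BE)/R_B = (1.3 − 0.7)/33 = 0.0182 mA.
I_C = β·I_B = 80×0.0182 = 1.45 mA.
V_CE = V_CC − I_C·R_C = 11 − 1.45×1.5 = 8.82 V > V_CE(sat), so the active-region assumption holds.

active; I_C ≈ 1.5 mA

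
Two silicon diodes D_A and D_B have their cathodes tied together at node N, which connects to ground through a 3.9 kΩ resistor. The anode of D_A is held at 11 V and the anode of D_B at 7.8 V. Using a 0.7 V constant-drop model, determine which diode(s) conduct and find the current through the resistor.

Only D_A conducts; I_R ≈ 2.6 mA

Assume both conduct. Then node N would need to be at both 11−0.7 = 10.3 V and 7.8−0.7 = 7.1 V, which is impossible.
Assume only D_A conducts: V_N = 11 − 0.7 = 10.3 V, so I_R = 10.3/3.9 = 2.64 mA.
Check D_B: its anode-to-cathode voltage is 7.8 − 10.3 = -2.5 V < 0.7 V, so it is off. The assumption is consistent.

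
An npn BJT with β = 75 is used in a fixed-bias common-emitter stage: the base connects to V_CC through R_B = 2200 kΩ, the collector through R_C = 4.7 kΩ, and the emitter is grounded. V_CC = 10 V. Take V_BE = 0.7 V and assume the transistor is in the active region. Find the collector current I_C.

I_C ≈ 0.32 mA

Base loop: V_CC = I_B·R_B + V_BE, so I_B = (10 − 0.7)/2200 kΩ = 0.00423 mA.
In the active region I_C = β·I_B = 75 × 0.00423 = 0.317 mA.
Collector loop: V_CE = V_CC − I_C·R_C = 10 − 0.317×4.7 = 8.51 V.
Since V_CE = 8.51 V > V_CE(sat) ≈ 0.2 V, the transistor is in the active region as assumed.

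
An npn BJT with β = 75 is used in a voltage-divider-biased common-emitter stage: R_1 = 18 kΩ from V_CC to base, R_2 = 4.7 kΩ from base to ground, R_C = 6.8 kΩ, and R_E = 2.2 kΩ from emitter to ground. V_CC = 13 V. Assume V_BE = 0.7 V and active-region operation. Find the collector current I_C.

I_C ≈ 0.87 mA

Thevenize the base divider: V_Th = V_CC·R_2/(R_1+R_2) = 13×4.7/22.7 = 2.69 V, R_Th = R_1‖R_2 = 3.73 kΩ.
Base-emitter loop: V_Th = I_B·R_Th + V_BE + (β+1)I_B·R_E, so I_B = (2.69 − 0.7) / (3.73 + 76×2.2) = 0.0117 mA.
I_C = β·I_B = 75×0.0117 = 0.874 mA, and I_E = (β+1)I_B = 0.886 mA.
V_CE = V_CC − I_C·R_C − I_E·R_E = 13 − 0.874×6.8 − 0.886×2.2 = 5.11 V.
V_CE = 5.11 V > 0.2 V confirms active-region operation.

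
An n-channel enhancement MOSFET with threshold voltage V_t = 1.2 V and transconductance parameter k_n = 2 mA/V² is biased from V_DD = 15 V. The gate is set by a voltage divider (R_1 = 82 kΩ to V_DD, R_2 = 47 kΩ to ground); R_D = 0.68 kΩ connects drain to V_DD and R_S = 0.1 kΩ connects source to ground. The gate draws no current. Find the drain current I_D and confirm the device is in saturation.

V_G = V_DD·R_2/(R_1+R_2) = 15×47/129 = 5.47 V.
Assume saturation: I_D = (k_n/2)(V_GS − V_t)² with V_GS = V_G − I_D·R_S = 5.47 − 0.1·I_D.
Substituting gives 0.01·I_D² − 1.85·I_D + 18.2 = 0, with roots I_D = 10.4 or 175 mA.
The root I_D = 175 mA gives V_GS = -12 V ≤ V_t, so take I_D = 10.4 mA.
Then V_GS = 4.43 V and V_DS = V_DD − I_D(R_D+R_S) = 15 − 10.4×0.78 = 6.89 V.
Saturation requires V_DS ≥ V_GS − V_t = 3.23 V; 6.89 ≥ 3.23 ✓.

I_D ≈ 10 mA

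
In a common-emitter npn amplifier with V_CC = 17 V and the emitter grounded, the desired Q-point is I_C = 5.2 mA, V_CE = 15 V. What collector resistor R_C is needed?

R_C ≈ 0.38 kΩ

Collector loop: V_CC = I_C·R_C + V_CE.
R_C = (V_CC − V_CE)/I_C = (17 − 15)/5.2 = 0.385 kΩ.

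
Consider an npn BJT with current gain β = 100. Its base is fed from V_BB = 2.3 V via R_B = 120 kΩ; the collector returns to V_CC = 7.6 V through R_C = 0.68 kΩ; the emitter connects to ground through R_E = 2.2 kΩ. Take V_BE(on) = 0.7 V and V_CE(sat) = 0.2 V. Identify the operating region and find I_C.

active; I_C ≈ 0.47 mA

Assume active. Base-emitter loop: I_B = (V_BB − V_BE)/(R_B + (β+1)R_E) = (2.3 − 0.7)/(120 + 101×2.2) = 0.00468 mA.
I_C = β·I_B = 100×0.00468 = 0.468 mA.
V_CE = V_CC − I_C·R_C − I_E·R_E = 7.6 − 0.468×0.68 − 0.472×2.2 = 6.24 V > V_CE(sat), so the active-region assumption holds.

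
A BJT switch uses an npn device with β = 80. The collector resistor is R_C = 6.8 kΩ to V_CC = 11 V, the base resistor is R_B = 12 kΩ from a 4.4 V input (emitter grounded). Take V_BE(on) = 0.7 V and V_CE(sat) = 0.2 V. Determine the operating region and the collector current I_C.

Assume active: I_B = (4.4 − 0.7)/12 = 0.308 mA, giving I_C = β·I_B = 24.7 mA.
But then V_CE = 11 − 24.7×6.8 = -157 V < V_CE(sat) = 0.2 V — impossible in the active region.
So the transistor is saturated. With V_CE = 0.2 V, I_C = (V_CC − 0.2)/R_C = 10.8/6.8 = 1.59 mA.
Check: β·I_B = 24.7 mA > I_C = 1.59 mA, confirming saturation.

saturation; I_C ≈ 1.6 mA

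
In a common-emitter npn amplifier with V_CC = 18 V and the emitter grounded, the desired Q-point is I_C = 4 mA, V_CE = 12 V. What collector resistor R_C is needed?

R_C ≈ 1.5 kΩ

Collector loop: V_CC = I_C·R_C + V_CE.
R_C = (V_CC − V_CE)/I_C = (18 − 12)/4 = 1.5 kΩ.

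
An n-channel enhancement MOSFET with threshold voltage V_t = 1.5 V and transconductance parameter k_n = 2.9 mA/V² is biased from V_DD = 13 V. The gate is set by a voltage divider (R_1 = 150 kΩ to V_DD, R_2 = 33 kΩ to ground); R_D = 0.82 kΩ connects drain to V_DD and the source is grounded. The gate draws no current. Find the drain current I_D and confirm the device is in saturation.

I_D ≈ 1 mA

V_G = V_DD·R_2/(R_1+R_2) = 13×33/183 = 2.34 V. With the source grounded, V_GS = V_G = 2.34 V.
Assume saturation: I_D = (k_n/2)(V_GS − V_t)² = (2.9/2)×(2.34 − 1.5)² = 1.45×0.844² = 1.03 mA.
V_DS = V_DD − I_D·R_D = 13 − 1.03×0.82 = 12.2 V.
Saturation requires V_DS ≥ V_GS − V_t = 0.844 V; 12.2 ≥ 0.844 ✓.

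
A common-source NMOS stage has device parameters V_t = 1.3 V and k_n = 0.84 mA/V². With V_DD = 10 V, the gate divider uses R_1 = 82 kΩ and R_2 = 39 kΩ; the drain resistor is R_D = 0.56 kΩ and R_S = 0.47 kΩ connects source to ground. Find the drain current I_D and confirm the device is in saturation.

V_G = V_DD·R_2/(R_1+R_2) = 10×39/121 = 3.22 V.
Assume saturation: I_D = (k_n/2)(V_GS − V_t)² with V_GS = V_G − I_D·R_S = 3.22 − 0.47·I_D.
Substituting gives 0.0928·I_D² − 1.76·I_D + 1.55 = 0, with roots I_D = 0.928 or 18 mA.
The root I_D = 18 mA gives V_GS = -5.25 V ≤ V_t, so take I_D = 0.928 mA.
Then V_GS = 2.79 V and V_DS = V_DD − I_D(R_D+R_S) = 10 − 0.928×1.03 = 9.04 V.
Saturation requires V_DS ≥ V_GS − V_t = 1.49 V; 9.04 ≥ 1.49 ✓.

I_D ≈ 0.93 mA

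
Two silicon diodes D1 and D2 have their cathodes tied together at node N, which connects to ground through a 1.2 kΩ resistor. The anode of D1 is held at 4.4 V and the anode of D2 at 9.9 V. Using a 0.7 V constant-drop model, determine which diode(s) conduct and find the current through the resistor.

Only D2 conducts; I_R ≈ 7.7 mA

Assume both conduct. Then node N would need to be at both 4.4−0.7 = 3.7 V and 9.9−0.7 = 9.2 V, which is impossible.
Assume only D2 conducts: V_N = 9.9 − 0.7 = 9.2 V, so I_R = 9.2/1.2 = 7.67 mA.
Check D1: its anode-to-cathode voltage is 4.4 − 9.2 = -4.8 V < 0.7 V, so it is off. The assumption is consistent.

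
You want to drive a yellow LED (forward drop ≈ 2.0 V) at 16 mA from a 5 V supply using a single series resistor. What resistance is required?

The resistor drops V_S − V_D = 5 − 2.0 = 3 V at 16 mA.
R = 3 V / 16 mA = 0.188 kΩ.

R ≈ 0.19 kΩ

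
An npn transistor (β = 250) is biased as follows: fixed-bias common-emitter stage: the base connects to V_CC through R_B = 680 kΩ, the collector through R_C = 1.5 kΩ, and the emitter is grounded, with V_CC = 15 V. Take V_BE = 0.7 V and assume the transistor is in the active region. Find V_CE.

V_CE ≈ 7.1 V

Base loop: V_CC = I_B·R_B + V_BE, so I_B = (15 − 0.7)/680 kΩ = 0.021 mA.
In the active region I_C = β·I_B = 250 × 0.021 = 5.26 mA.
Collector loop: V_CE = V_CC − I_C·R_C = 15 − 5.26×1.5 = 7.11 V.
Since V_CE = 7.11 V > V_CE(sat) ≈ 0.2 V, the transistor is in the active region as assumed.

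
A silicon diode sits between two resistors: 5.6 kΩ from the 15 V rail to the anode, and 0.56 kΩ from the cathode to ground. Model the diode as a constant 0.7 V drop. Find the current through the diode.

I ≈ 2.3 mA

The two resistors are in series with the diode, so KVL gives 15 = I·5.6 + 0.7 + I·0.56.
I = (15 − 0.7) / (5.6 + 0.56) kΩ = 14.3 / 6.16 = 2.32 mA.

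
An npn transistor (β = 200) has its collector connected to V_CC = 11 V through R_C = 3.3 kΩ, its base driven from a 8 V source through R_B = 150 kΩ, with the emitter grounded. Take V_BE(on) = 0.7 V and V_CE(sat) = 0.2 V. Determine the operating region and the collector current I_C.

saturation; I_C ≈ 3.3 mA

Assume active: I_B = (8 − 0.7)/150 = 0.0487 mA, giving I_C = β·I_B = 9.73 mA.
But then V_CE = 11 − 9.73×3.3 = -21.1 V < V_CE(sat) = 0.2 V — impossible in the active region.
So the transistor is saturated. With V_CE = 0.2 V, I_C = (V_CC − 0.2)/R_C = 10.8/3.3 = 3.27 mA.
Check: β·I_B = 9.73 mA > I_C = 3.27 mA, confirming saturation.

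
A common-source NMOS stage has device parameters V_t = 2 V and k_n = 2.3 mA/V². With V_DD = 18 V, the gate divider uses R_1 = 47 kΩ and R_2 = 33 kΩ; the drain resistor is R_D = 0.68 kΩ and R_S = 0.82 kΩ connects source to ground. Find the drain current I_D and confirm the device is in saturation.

V_G = V_DD·R_2/(R_1+R_2) = 18×33/80 = 7.42 V.
Assume saturation: I_D = (k_n/2)(V_GS − V_t)² with V_GS = V_G − I_D·R_S = 7.42 − 0.82·I_D.
Substituting gives 0.773·I_D² − 11.2·I_D + 33.8 = 0, with roots I_D = 4.27 or 10.3 mA.
The root I_D = 10.3 mA gives V_GS = -0.987 V ≤ V_t, so take I_D = 4.27 mA.
Then V_GS = 3.93 V and V_DS = V_DD − I_D(R_D+R_S) = 18 − 4.27×1.5 = 11.6 V.
Saturation requires V_DS ≥ V_GS − V_t = 1.93 V; 11.6 ≥ 1.93 ✓.

I_D ≈ 4.3 mA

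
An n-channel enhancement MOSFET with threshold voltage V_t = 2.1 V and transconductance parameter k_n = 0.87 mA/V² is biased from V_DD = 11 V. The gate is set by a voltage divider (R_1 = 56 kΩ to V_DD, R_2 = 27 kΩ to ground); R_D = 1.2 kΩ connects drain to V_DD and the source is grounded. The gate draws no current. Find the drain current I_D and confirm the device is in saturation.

I_D ≈ 0.95 mA

V_G = V_DD·R_2/(R_1+R_2) = 11×27/83 = 3.58 V. With the source grounded, V_GS = V_G = 3.58 V.
Assume saturation: I_D = (k_n/2)(V_GS − V_t)² = (0.87/2)×(3.58 − 2.1)² = 0.435×1.48² = 0.951 mA.
V_DS = V_DD − I_D·R_D = 11 − 0.951×1.2 = 9.86 V.
Saturation requires V_DS ≥ V_GS − V_t = 1.48 V; 9.86 ≥ 1.48 ✓.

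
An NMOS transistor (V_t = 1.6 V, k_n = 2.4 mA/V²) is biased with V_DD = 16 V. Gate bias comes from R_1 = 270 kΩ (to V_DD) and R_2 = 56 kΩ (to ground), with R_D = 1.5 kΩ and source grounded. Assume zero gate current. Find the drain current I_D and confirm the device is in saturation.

V_G = V_DD·R_2/(R_1+R_2) = 16×56/326 = 2.75 V. With the source grounded, V_GS = V_G = 2.75 V.
Assume saturation: I_D = (k_n/2)(V_GS − V_t)² = (2.4/2)×(2.75 − 1.6)² = 1.2×1.15² = 1.58 mA.
V_DS = V_DD − I_D·R_D = 16 − 1.58×1.5 = 13.6 V.
Saturation requires V_DS ≥ V_GS − V_t = 1.15 V; 13.6 ≥ 1.15 ✓.

I_D ≈ 1.6 mA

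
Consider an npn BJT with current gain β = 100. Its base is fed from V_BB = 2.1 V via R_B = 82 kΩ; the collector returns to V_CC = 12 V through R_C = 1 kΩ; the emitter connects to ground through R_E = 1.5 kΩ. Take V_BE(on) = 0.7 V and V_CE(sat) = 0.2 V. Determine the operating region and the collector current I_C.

active; I_C ≈ 0.6 mA

Assume active. Base-emitter loop: I_B = (V_BB − V_BE)/(R_B + (β+1)R_E) = (2.1 − 0.7)/(82 + 101×1.5) = 0.006 mA.
I_C = β·I_B = 100×0.006 = 0.6 mA.
V_CE = V_CC − I_C·R_C − I_E·R_E = 12 − 0.6×1 − 0.606×1.5 = 10.5 V > V_CE(sat), so the active-region assumption holds.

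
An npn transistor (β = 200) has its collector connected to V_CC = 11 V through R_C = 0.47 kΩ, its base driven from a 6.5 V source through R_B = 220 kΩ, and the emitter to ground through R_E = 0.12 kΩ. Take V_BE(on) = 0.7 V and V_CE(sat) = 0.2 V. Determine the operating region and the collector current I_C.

Assume active. Base-emitter loop: I_B = (V_BB − V_BE)/(R_B + (β+1)R_E) = (6.5 − 0.7)/(220 + 201×0.12) = 0.0238 mA.
I_C = β·I_B = 200×0.0238 = 4.75 mA.
V_CE = V_CC − I_C·R_C − I_E·R_E = 11 − 4.75×0.47 − 4.78×0.12 = 8.19 V > V_CE(sat), so the active-region assumption holds.

active; I_C ≈ 4.8 mA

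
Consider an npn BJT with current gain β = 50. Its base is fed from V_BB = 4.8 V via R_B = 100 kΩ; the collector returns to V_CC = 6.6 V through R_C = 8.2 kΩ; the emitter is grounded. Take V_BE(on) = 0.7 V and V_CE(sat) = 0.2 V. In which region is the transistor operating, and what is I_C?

saturation; I_C ≈ 0.78 mA

Assume active: I_B = (4.8 − 0.7)/100 = 0.041 mA, giving I_C = β·I_B = 2.05 mA.
But then V_CE = 6.6 − 2.05×8.2 = -10.2 V < V_CE(sat) = 0.2 V — impossible in the active region.
So the transistor is saturated. With V_CE = 0.2 V, I_C = (V_CC − 0.2)/R_C = 6.4/8.2 = 0.78 mA.
Check: β·I_B = 2.05 mA > I_C = 0.78 mA, confirming saturation.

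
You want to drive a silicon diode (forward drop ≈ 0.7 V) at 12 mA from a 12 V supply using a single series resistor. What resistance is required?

The resistor drops V_S − V_D = 12 − 0.7 = 11.3 V at 12 mA.
R = 11.3 V / 12 mA = 0.942 kΩ.

R ≈ 0.94 kΩ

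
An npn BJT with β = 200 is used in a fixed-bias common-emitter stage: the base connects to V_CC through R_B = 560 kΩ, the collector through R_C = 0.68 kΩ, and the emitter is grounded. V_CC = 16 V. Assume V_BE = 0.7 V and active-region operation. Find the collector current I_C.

Base loop: V_CC = I_B·R_B + V_BE, so I_B = (16 − 0.7)/560 kΩ = 0.0273 mA.
In the active region I_C = β·I_B = 200 × 0.0273 = 5.46 mA.
Collector loop: V_CE = V_CC − I_C·R_C = 16 − 5.46×0.68 = 12.3 V.
Since V_CE = 12.3 V > V_CE(sat) ≈ 0.2 V, the transistor is in the active region as assumed.

I_C ≈ 5.5 mA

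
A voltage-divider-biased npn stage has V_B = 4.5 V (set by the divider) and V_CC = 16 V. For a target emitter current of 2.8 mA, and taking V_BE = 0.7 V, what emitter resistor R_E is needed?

V_E = V_B − V_BE = 4.5 − 0.7 = 3.8 V.
R_E = V_E / I_E = 3.8 / 2.8 = 1.36 kΩ.

R_E ≈ 1.4 kΩ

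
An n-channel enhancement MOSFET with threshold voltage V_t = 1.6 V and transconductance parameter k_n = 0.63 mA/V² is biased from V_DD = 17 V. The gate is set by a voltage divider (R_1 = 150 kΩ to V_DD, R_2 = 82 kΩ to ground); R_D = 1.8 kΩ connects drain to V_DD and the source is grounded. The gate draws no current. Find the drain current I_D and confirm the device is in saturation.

V_G = V_DD·R_2/(R_1+R_2) = 17×82/232 = 6.01 V. With the source grounded, V_GS = V_G = 6.01 V.
Assume saturation: I_D = (k_n/2)(V_GS − V_t)² = (0.63/2)×(6.01 − 1.6)² = 0.315×4.41² = 6.12 mA.
V_DS = V_DD − I_D·R_D = 17 − 6.12×1.8 = 5.98 V.
Saturation requires V_DS ≥ V_GS − V_t = 4.41 V; 5.98 ≥ 4.41 ✓.

I_D ≈ 6.1 mA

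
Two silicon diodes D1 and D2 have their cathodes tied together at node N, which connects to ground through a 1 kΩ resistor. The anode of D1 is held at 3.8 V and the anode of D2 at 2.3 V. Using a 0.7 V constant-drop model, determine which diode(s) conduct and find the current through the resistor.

Only D1 conducts; I_R ≈ 3.1 mA

Assume both conduct. Then node N would need to be at both 3.8−0.7 = 3.1 V and 2.3−0.7 = 1.6 V, which is impossible.
Assume only D1 conducts: V_N = 3.8 − 0.7 = 3.1 V, so I_R = 3.1/1 = 3.1 mA.
Check D2: its anode-to-cathode voltage is 2.3 − 3.1 = -0.8 V < 0.7 V, so it is off. The assumption is consistent.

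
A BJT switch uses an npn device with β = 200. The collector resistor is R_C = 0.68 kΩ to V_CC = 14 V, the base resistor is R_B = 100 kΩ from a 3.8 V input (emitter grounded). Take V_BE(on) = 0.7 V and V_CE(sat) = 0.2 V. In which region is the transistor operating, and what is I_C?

active; I_C ≈ 6.2 mA

Assume active. Base-emitter loop: I_B = (V_BB − V_BE)/R_B = (3.8 − 0.7)/100 = 0.031 mA.
I_C = β·I_B = 200×0.031 = 6.2 mA.
V_CE = V_CC − I_C·R_C = 14 − 6.2×0.68 = 9.78 V > V_CE(sat), so the active-region assumption holds.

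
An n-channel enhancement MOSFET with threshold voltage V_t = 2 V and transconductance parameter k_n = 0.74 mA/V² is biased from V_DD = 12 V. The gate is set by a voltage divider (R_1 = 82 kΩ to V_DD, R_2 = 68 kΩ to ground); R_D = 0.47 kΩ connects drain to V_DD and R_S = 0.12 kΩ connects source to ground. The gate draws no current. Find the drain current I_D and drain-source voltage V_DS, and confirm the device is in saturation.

V_G = V_DD·R_2/(R_1+R_2) = 12×68/150 = 5.44 V.
Assume saturation: I_D = (k_n/2)(V_GS − V_t)² with V_GS = V_G − I_D·R_S = 5.44 − 0.12·I_D.
Substituting gives 0.00533·I_D² − 1.31·I_D + 4.38 = 0, with roots I_D = 3.4 or 242 mA.
The root I_D = 242 mA gives V_GS = -23.6 V ≤ V_t, so take I_D = 3.4 mA.
Then V_GS = 5.03 V and V_DS = V_DD − I_D(R_D+R_S) = 12 − 3.4×0.59 = 9.99 V.
Saturation requires V_DS ≥ V_GS − V_t = 3.03 V; 9.99 ≥ 3.03 ✓.

I_D ≈ 3.4 mA, V_DS ≈ 10 V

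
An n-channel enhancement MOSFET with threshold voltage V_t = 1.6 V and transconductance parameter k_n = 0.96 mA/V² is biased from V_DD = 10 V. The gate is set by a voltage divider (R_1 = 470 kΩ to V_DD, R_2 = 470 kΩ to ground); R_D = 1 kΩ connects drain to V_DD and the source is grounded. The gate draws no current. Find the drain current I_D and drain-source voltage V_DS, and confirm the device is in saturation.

I_D ≈ 5.5 mA, V_DS ≈ 4.5 V

V_G = V_DD·R_2/(R_1+R_2) = 10×470/940 = 5 V. With the source grounded, V_GS = V_G = 5 V.
Assume saturation: I_D = (k_n/2)(V_GS − V_t)² = (0.96/2)×(5 − 1.6)² = 0.48×3.4² = 5.55 mA.
V_DS = V_DD − I_D·R_D = 10 − 5.55×1 = 4.45 V.
Saturation requires V_DS ≥ V_GS − V_t = 3.4 V; 4.45 ≥ 3.4 ✓.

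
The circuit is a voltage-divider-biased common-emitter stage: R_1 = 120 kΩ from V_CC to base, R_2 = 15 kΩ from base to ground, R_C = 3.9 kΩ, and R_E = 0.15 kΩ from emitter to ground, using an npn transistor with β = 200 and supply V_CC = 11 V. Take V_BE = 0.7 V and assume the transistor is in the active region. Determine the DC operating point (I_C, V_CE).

I_C ≈ 2.4 mA, V_CE ≈ 1.3 V

Thevenize the base divider: V_Th = V_CC·R_2/(R_1+R_2) = 11×15/135 = 1.22 V, R_Th = R_1‖R_2 = 13.3 kΩ.
Base-emitter loop: V_Th = I_B·R_Th + V_BE + (β+1)I_B·R_E, so I_B = (1.22 − 0.7) / (13.3 + 201×0.15) = 0.012 mA.
I_C = β·I_B = 200×0.012 = 2.4 mA, and I_E = (β+1)I_B = 2.41 mA.
V_CE = V_CC − I_C·R_C − I_E·R_E = 11 − 2.4×3.9 − 2.41×0.15 = 1.27 V.
V_CE = 1.27 V > 0.2 V confirms active-region operation.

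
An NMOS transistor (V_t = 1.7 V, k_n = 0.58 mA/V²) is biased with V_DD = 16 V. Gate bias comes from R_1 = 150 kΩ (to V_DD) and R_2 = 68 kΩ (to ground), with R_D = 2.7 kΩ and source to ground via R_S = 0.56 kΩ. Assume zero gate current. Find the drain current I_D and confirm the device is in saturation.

I_D ≈ 1.6 mA

V_G = V_DD·R_2/(R_1+R_2) = 16×68/218 = 4.99 V.
Assume saturation: I_D = (k_n/2)(V_GS − V_t)² with V_GS = V_G − I_D·R_S = 4.99 − 0.56·I_D.
Substituting gives 0.0909·I_D² − 2.07·I_D + 3.14 = 0, with roots I_D = 1.64 or 21.1 mA.
The root I_D = 21.1 mA gives V_GS = -6.83 V ≤ V_t, so take I_D = 1.64 mA.
Then V_GS = 4.07 V and V_DS = V_DD − I_D(R_D+R_S) = 16 − 1.64×3.26 = 10.7 V.
Saturation requires V_DS ≥ V_GS − V_t = 2.37 V; 10.7 ≥ 2.37 ✓.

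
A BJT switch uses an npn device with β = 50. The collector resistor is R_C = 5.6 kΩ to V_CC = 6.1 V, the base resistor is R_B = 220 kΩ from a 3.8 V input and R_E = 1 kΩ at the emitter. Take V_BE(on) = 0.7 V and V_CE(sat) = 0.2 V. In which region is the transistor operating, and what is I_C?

Assume active. Base-emitter loop: I_B = (V_BB − V_BE)/(R_B + (β+1)R_E) = (3.8 − 0.7)/(220 + 51×1) = 0.0114 mA.
I_C = β·I_B = 50×0.0114 = 0.572 mA.
V_CE = V_CC − I_C·R_C − I_E·R_E = 6.1 − 0.572×5.6 − 0.583×1 = 2.31 V > V_CE(sat), so the active-region assumption holds.

active; I_C ≈ 0.57 mA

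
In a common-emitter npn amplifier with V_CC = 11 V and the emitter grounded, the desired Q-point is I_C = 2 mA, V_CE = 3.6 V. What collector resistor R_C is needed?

R_C ≈ 3.7 kΩ

Collector loop: V_CC = I_C·R_C + V_CE.
R_C = (V_CC − V_CE)/I_C = (11 − 3.6)/2 = 3.7 kΩ.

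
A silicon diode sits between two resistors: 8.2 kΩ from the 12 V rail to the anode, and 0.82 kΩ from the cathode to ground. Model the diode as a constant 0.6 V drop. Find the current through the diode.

I ≈ 1.3 mA

The two resistors are in series with the diode, so KVL gives 12 = I·8.2 + 0.6 + I·0.82.
I = (12 − 0.6) / (8.2 + 0.82) kΩ = 11.4 / 9.02 = 1.26 mA.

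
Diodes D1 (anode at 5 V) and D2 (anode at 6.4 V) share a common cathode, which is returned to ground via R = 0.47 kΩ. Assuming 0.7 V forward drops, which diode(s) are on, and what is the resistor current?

Assume both conduct. Then node N would need to be at both 5−0.7 = 4.3 V and 6.4−0.7 = 5.7 V, which is impossible.
Assume only D2 conducts: V_N = 6.4 − 0.7 = 5.7 V, so I_R = 5.7/0.47 = 12.1 mA.
Check D1: its anode-to-cathode voltage is 5 − 5.7 = -0.7 V < 0.7 V, so it is off. The assumption is consistent.

Only D2 conducts; I_R ≈ 12 mA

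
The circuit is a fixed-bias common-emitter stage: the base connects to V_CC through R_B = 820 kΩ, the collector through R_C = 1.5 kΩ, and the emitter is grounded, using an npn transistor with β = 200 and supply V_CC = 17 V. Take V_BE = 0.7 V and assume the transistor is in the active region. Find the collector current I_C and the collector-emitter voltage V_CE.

Base loop: V_CC = I_B·R_B + V_BE, so I_B = (17 − 0.7)/820 kΩ = 0.0199 mA.
In the active region I_C = β·I_B = 200 × 0.0199 = 3.98 mA.
Collector loop: V_CE = V_CC − I_C·R_C = 17 − 3.98×1.5 = 11 V.
Since V_CE = 11 V > V_CE(sat) ≈ 0.2 V, the transistor is in the active region as assumed.

I_C ≈ 4 mA, V_CE ≈ 11 V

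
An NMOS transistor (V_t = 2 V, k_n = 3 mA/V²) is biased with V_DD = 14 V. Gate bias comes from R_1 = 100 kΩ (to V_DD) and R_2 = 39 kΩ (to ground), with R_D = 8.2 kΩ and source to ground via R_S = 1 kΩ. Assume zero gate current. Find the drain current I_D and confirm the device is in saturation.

V_G = V_DD·R_2/(R_1+R_2) = 14×39/139 = 3.93 V.
Assume saturation: I_D = (k_n/2)(V_GS − V_t)² with V_GS = V_G − I_D·R_S = 3.93 − 1·I_D.
Substituting gives 1.5·I_D² − 6.78·I_D + 5.58 = 0, with roots I_D = 1.08 or 3.44 mA.
The root I_D = 3.44 mA gives V_GS = 0.485 V ≤ V_t, so take I_D = 1.08 mA.
Then V_GS = 2.85 V and V_DS = V_DD − I_D(R_D+R_S) = 14 − 1.08×9.2 = 4.07 V.
Saturation requires V_DS ≥ V_GS − V_t = 0.848 V; 4.07 ≥ 0.848 ✓.

I_D ≈ 1.1 mA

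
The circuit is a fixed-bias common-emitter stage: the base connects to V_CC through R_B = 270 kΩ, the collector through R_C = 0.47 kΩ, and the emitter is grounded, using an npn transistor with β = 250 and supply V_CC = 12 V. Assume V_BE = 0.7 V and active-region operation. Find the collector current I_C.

I_C ≈ 10 mA

Base loop: V_CC = I_B·R_B + V_BE, so I_B = (12 − 0.7)/270 kΩ = 0.0419 mA.
In the active region I_C = β·I_B = 250 × 0.0419 = 10.5 mA.
Collector loop: V_CE = V_CC − I_C·R_C = 12 − 10.5×0.47 = 7.08 V.
Since V_CE = 7.08 V > V_CE(sat) ≈ 0.2 V, the transistor is in the active region as assumed.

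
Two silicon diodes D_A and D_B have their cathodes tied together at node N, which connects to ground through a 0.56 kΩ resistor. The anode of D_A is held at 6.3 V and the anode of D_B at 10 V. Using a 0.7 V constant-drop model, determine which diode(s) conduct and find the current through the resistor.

Only D_B conducts; I_R ≈ 17 mA

Assume both conduct. Then node N would need to be at both 6.3−0.7 = 5.6 V and 10−0.7 = 9.3 V, which is impossible.
Assume only D_B conducts: V_N = 10 − 0.7 = 9.3 V, so I_R = 9.3/0.56 = 16.6 mA.
Check D_A: its anode-to-cathode voltage is 6.3 − 9.3 = -3 V < 0.7 V, so it is off. The assumption is consistent.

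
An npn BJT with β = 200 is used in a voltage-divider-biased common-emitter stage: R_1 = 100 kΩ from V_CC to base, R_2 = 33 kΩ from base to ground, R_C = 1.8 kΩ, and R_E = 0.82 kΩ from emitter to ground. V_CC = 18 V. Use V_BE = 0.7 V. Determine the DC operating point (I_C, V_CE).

I_C ≈ 4 mA, V_CE ≈ 7.6 V

Thevenize the base divider: V_Th = V_CC·R_2/(R_1+R_2) = 18×33/133 = 4.47 V, R_Th = R_1‖R_2 = 24.8 kΩ.
Base-emitter loop: V_Th = I_B·R_Th + V_BE + (β+1)I_B·R_E, so I_B = (4.47 − 0.7) / (24.8 + 201×0.82) = 0.0199 mA.
I_C = β·I_B = 200×0.0199 = 3.97 mA, and I_E = (β+1)I_B = 3.99 mA.
V_CE = V_CC − I_C·R_C − I_E·R_E = 18 − 3.97×1.8 − 3.99×0.82 = 7.58 V.
V_CE = 7.58 V > 0.2 V confirms active-region operation.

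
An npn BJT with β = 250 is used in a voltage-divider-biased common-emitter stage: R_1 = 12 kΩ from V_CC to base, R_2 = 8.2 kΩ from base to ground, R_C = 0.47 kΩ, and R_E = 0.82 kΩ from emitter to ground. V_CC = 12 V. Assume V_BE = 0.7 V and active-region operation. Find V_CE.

V_CE ≈ 5.6 V

Thevenize the base divider: V_Th = V_CC·R_2/(R_1+R_2) = 12×8.2/20.2 = 4.87 V, R_Th = R_1‖R_2 = 4.87 kΩ.
Base-emitter loop: V_Th = I_B·R_Th + V_BE + (β+1)I_B·R_E, so I_B = (4.87 − 0.7) / (4.87 + 251×0.82) = 0.0198 mA.
I_C = β·I_B = 250×0.0198 = 4.95 mA, and I_E = (β+1)I_B = 4.97 mA.
V_CE = V_CC − I_C·R_C − I_E·R_E = 12 − 4.95×0.47 − 4.97×0.82 = 5.6 V.
V_CE = 5.6 V > 0.2 V confirms active-region operation.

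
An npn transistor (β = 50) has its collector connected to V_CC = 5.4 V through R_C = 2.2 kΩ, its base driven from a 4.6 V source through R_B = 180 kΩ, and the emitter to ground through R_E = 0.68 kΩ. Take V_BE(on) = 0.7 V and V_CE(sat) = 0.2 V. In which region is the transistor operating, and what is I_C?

Assume active. Base-emitter loop: I_B = (V_BB − V_BE)/(R_B + (β+1)R_E) = (4.6 − 0.7)/(180 + 51×0.68) = 0.0182 mA.
I_C = β·I_B = 50×0.0182 = 0.908 mA.
V_CE = V_CC − I_C·R_C − I_E·R_E = 5.4 − 0.908×2.2 − 0.926×0.68 = 2.77 V > V_CE(sat), so the active-region assumption holds.

active; I_C ≈ 0.91 mA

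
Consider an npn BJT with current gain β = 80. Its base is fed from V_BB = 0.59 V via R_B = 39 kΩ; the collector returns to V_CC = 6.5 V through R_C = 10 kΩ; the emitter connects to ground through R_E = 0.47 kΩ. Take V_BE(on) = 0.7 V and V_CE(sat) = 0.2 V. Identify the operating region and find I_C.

V_BB = 0.59 V ≤ V_BE(on) = 0.7 V, so the base-emitter junction is not forward biased.
The transistor is in cutoff: I_B = I_C = 0.

cutoff; I_C ≈ 0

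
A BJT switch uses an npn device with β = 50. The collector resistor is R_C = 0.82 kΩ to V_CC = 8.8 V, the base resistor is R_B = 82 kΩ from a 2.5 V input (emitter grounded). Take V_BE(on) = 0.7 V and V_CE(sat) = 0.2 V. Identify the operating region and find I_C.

Assume active. Base-emitter loop: I_B = (V_BB − V_BE)/R_B = (2.5 − 0.7)/82 = 0.022 mA.
I_C = β·I_B = 50×0.022 = 1.1 mA.
V_CE = V_CC − I_C·R_C = 8.8 − 1.1×0.82 = 7.9 V > V_CE(sat), so the active-region assumption holds.

active; I_C ≈ 1.1 mA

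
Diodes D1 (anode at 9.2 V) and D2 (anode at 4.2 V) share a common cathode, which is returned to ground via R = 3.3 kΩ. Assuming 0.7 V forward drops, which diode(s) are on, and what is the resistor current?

Assume both conduct. Then node N would need to be at both 9.2−0.7 = 8.5 V and 4.2−0.7 = 3.5 V, which is impossible.
Assume only D1 conducts: V_N = 9.2 − 0.7 = 8.5 V, so I_R = 8.5/3.3 = 2.58 mA.
Check D2: its anode-to-cathode voltage is 4.2 − 8.5 = -4.3 V < 0.7 V, so it is off. The assumption is consistent.

Only D1 conducts; I_R ≈ 2.6 mA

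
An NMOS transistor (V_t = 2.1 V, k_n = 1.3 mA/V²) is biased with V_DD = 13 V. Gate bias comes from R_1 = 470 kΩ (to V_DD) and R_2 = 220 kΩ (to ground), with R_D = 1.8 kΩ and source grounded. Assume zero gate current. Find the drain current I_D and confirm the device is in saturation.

I_D ≈ 2.7 mA

V_G = V_DD·R_2/(R_1+R_2) = 13×220/690 = 4.14 V. With the source grounded, V_GS = V_G = 4.14 V.
Assume saturation: I_D = (k_n/2)(V_GS − V_t)² = (1.3/2)×(4.14 − 2.1)² = 0.65×2.04² = 2.72 mA.
V_DS = V_DD − I_D·R_D = 13 − 2.72×1.8 = 8.11 V.
Saturation requires V_DS ≥ V_GS − V_t = 2.04 V; 8.11 ≥ 2.04 ✓.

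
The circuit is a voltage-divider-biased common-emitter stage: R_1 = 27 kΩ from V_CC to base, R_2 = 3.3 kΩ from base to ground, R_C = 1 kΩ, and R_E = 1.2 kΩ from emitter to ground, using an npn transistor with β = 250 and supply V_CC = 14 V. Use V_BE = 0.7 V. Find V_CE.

V_CE ≈ 13 V

Thevenize the base divider: V_Th = V_CC·R_2/(R_1+R_2) = 14×3.3/30.3 = 1.52 V, R_Th = R_1‖R_2 = 2.94 kΩ.
Base-emitter loop: V_Th = I_B·R_Th + V_BE + (β+1)I_B·R_E, so I_B = (1.52 − 0.7) / (2.94 + 251×1.2) = 0.00271 mA.
I_C = β·I_B = 250×0.00271 = 0.678 mA, and I_E = (β+1)I_B = 0.681 mA.
V_CE = V_CC − I_C·R_C − I_E·R_E = 14 − 0.678×1 − 0.681×1.2 = 12.5 V.
V_CE = 12.5 V > 0.2 V confirms active-region operation.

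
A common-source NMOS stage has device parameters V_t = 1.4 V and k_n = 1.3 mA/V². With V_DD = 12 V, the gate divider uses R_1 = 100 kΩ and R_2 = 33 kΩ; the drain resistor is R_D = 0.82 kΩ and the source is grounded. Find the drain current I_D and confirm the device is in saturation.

V_G = V_DD·R_2/(R_1+R_2) = 12×33/133 = 2.98 V. With the source grounded, V_GS = V_G = 2.98 V.
Assume saturation: I_D = (k_n/2)(V_GS − V_t)² = (1.3/2)×(2.98 − 1.4)² = 0.65×1.58² = 1.62 mA.
V_DS = V_DD − I_D·R_D = 12 − 1.62×0.82 = 10.7 V.
Saturation requires V_DS ≥ V_GS − V_t = 1.58 V; 10.7 ≥ 1.58 ✓.

I_D ≈ 1.6 mA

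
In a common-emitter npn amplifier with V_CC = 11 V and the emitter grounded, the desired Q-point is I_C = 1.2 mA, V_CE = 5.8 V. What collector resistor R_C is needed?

R_C ≈ 4.3 kΩ

Collector loop: V_CC = I_C·R_C + V_CE.
R_C = (V_CC − V_CE)/I_C = (11 − 5.8)/1.2 = 4.33 kΩ.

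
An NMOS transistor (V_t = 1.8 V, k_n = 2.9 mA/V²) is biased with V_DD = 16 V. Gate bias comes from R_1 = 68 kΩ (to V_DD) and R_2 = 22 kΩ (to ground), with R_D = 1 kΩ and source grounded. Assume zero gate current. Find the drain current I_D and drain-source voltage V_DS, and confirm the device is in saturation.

I_D ≈ 6.5 mA, V_DS ≈ 9.5 V

V_G = V_DD·R_2/(R_1+R_2) = 16×22/90 = 3.91 V. With the source grounded, V_GS = V_G = 3.91 V.
Assume saturation: I_D = (k_n/2)(V_GS − V_t)² = (2.9/2)×(3.91 − 1.8)² = 1.45×2.11² = 6.46 mA.
V_DS = V_DD − I_D·R_D = 16 − 6.46×1 = 9.54 V.
Saturation requires V_DS ≥ V_GS − V_t = 2.11 V; 9.54 ≥ 2.11 ✓.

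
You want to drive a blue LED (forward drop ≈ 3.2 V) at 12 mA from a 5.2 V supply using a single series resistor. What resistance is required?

The resistor drops V_S − V_D = 5.2 − 3.2 = 2 V at 12 mA.
R = 2 V / 12 mA = 0.167 kΩ.

R ≈ 0.17 kΩ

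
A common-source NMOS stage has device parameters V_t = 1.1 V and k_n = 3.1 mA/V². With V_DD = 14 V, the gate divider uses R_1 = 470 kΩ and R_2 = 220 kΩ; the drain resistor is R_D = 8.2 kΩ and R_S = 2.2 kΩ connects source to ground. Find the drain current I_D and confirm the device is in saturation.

V_G = V_DD·R_2/(R_1+R_2) = 14×220/690 = 4.46 V.
Assume saturation: I_D = (k_n/2)(V_GS − V_t)² with V_GS = V_G − I_D·R_S = 4.46 − 2.2·I_D.
Substituting gives 7.5·I_D² − 23.9·I_D + 17.5 = 0, with roots I_D = 1.14 or 2.05 mA.
The root I_D = 2.05 mA gives V_GS = -0.0506 V ≤ V_t, so take I_D = 1.14 mA.
Then V_GS = 1.96 V and V_DS = V_DD − I_D(R_D+R_S) = 14 − 1.14×10.4 = 2.15 V.
Saturation requires V_DS ≥ V_GS − V_t = 0.857 V; 2.15 ≥ 0.857 ✓.

I_D ≈ 1.1 mA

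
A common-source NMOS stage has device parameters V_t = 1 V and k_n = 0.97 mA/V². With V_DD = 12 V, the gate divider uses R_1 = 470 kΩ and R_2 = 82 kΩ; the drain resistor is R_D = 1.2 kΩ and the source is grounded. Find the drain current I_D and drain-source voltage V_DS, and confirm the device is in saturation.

I_D ≈ 0.3 mA, V_DS ≈ 12 V

V_G = V_DD·R_2/(R_1+R_2) = 12×82/552 = 1.78 V. With the source grounded, V_GS = V_G = 1.78 V.
Assume saturation: I_D = (k_n/2)(V_GS − V_t)² = (0.97/2)×(1.78 − 1)² = 0.485×0.783² = 0.297 mA.
V_DS = V_DD − I_D·R_D = 12 − 0.297×1.2 = 11.6 V.
Saturation requires V_DS ≥ V_GS − V_t = 0.783 V; 11.6 ≥ 0.783 ✓.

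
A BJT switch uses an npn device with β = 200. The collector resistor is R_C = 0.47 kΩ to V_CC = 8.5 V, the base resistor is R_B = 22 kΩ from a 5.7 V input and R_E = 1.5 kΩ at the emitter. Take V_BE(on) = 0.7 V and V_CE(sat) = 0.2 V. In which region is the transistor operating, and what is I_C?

active; I_C ≈ 3.1 mA

Assume active. Base-emitter loop: I_B = (V_BB − V_BE)/(R_B + (β+1)R_E) = (5.7 − 0.7)/(22 + 201×1.5) = 0.0155 mA.
I_C = β·I_B = 200×0.0155 = 3.09 mA.
V_CE = V_CC − I_C·R_C − I_E·R_E = 8.5 − 3.09×0.47 − 3.11×1.5 = 2.39 V > V_CE(sat), so the active-region assumption holds.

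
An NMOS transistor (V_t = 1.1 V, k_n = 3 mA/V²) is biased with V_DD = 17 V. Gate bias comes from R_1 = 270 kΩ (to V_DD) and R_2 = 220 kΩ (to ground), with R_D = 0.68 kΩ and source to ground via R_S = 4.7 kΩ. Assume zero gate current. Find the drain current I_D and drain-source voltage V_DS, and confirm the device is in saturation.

I_D ≈ 1.2 mA, V_DS ≈ 11 V

V_G = V_DD·R_2/(R_1+R_2) = 17×220/490 = 7.63 V.
Assume saturation: I_D = (k_n/2)(V_GS − V_t)² with V_GS = V_G − I_D·R_S = 7.63 − 4.7·I_D.
Substituting gives 33.1·I_D² − 93.1·I_D + 64 = 0, with roots I_D = 1.2 or 1.61 mA.
The root I_D = 1.61 mA gives V_GS = 0.0639 V ≤ V_t, so take I_D = 1.2 mA.
Then V_GS = 1.99 V and V_DS = V_DD − I_D(R_D+R_S) = 17 − 1.2×5.38 = 10.5 V.
Saturation requires V_DS ≥ V_GS − V_t = 0.894 V; 10.5 ≥ 0.894 ✓.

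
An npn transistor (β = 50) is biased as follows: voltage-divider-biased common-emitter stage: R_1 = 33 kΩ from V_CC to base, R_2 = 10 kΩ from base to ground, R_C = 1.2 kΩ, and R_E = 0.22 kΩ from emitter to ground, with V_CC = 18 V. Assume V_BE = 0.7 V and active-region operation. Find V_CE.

V_CE ≈ 4.9 V

Thevenize the base divider: V_Th = V_CC·R_2/(R_1+R_2) = 18×10/43 = 4.19 V, R_Th = R_1‖R_2 = 7.67 kΩ.
Base-emitter loop: V_Th = I_B·R_Th + V_BE + (β+1)I_B·R_E, so I_B = (4.19 − 0.7) / (7.67 + 51×0.22) = 0.185 mA.
I_C = β·I_B = 50×0.185 = 9.23 mA, and I_E = (β+1)I_B = 9.41 mA.
V_CE = V_CC − I_C·R_C − I_E·R_E = 18 − 9.23×1.2 − 9.41×0.22 = 4.86 V.
V_CE = 4.86 V > 0.2 V confirms active-region operation.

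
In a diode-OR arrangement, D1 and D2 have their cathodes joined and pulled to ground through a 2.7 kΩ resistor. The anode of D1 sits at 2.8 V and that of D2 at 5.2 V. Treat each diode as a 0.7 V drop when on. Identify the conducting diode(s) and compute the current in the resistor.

Only D2 conducts; I_R ≈ 1.7 mA

Assume both conduct. Then node N would need to be at both 2.8−0.7 = 2.1 V and 5.2−0.7 = 4.5 V, which is impossible.
Assume only D2 conducts: V_N = 5.2 − 0.7 = 4.5 V, so I_R = 4.5/2.7 = 1.67 mA.
Check D1: its anode-to-cathode voltage is 2.8 − 4.5 = -1.7 V < 0.7 V, so it is off. The assumption is consistent.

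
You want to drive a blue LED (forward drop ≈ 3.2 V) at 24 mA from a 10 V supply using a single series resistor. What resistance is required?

R ≈ 0.28 kΩ

The resistor drops V_S − V_D = 10 − 3.2 = 6.8 V at 24 mA.
R = 6.8 V / 24 mA = 0.283 kΩ.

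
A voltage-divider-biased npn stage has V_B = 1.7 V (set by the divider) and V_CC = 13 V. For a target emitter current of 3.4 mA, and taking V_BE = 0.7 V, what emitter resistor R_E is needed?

R_E ≈ 0.29 kΩ

V_E = V_B − V_BE = 1.7 − 0.7 = 1 V.
R_E = V_E / I_E = 1 / 3.4 = 0.294 kΩ.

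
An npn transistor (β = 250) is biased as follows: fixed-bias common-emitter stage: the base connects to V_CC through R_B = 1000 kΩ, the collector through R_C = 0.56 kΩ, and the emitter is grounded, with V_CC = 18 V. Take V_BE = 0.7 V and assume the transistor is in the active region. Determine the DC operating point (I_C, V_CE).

Base loop: V_CC = I_B·R_B + V_BE, so I_B = (18 − 0.7)/1000 kΩ = 0.0173 mA.
In the active region I_C = β·I_B = 250 × 0.0173 = 4.33 mA.
Collector loop: V_CE = V_CC − I_C·R_C = 18 − 4.33×0.56 = 15.6 V.
Since V_CE = 15.6 V > V_CE(sat) ≈ 0.2 V, the transistor is in the active region as assumed.

I_C ≈ 4.3 mA, V_CE ≈ 16 V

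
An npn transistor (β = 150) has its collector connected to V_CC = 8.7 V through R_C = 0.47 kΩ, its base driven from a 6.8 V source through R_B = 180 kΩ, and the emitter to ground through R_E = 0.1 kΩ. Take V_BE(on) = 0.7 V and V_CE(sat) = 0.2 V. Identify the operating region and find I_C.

Assume active. Base-emitter loop: I_B = (V_BB − V_BE)/(R_B + (β+1)R_E) = (6.8 − 0.7)/(180 + 151×0.1) = 0.0313 mA.
I_C = β·I_B = 150×0.0313 = 4.69 mA.
V_CE = V_CC − I_C·R_C − I_E·R_E = 8.7 − 4.69×0.47 − 4.72×0.1 = 6.02 V > V_CE(sat), so the active-region assumption holds.

active; I_C ≈ 4.7 mA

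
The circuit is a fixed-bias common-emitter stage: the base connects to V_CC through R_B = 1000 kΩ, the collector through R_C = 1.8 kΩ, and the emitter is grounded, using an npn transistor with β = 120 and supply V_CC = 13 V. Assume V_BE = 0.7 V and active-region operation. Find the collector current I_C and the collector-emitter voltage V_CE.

I_C ≈ 1.5 mA, V_CE ≈ 10 V

Base loop: V_CC = I_B·R_B + V_BE, so I_B = (13 − 0.7)/1000 kΩ = 0.0123 mA.
In the active region I_C = β·I_B = 120 × 0.0123 = 1.48 mA.
Collector loop: V_CE = V_CC − I_C·R_C = 13 − 1.48×1.8 = 10.3 V.
Since V_CE = 10.3 V > V_CE(sat) ≈ 0.2 V, the transistor is in the active region as assumed.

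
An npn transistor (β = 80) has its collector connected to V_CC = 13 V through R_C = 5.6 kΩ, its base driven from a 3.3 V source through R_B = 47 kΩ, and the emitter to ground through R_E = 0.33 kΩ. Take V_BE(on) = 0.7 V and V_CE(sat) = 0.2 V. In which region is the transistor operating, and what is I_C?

Assume active: I_B = (3.3 − 0.7)/(47 + 81×0.33) = 0.0353 mA, I_C = β·I_B = 2.82 mA.
Then V_CE = 13 − 2.82×5.6 − 2.86×0.33 = -3.74 V < 0.2 V — the active assumption fails.
Re-solve with V_CE = 0.2 V. KCL at the emitter: V_E/R_E = (V_BB−0.7−V_E)/R_B + (V_CC−0.2−V_E)/R_C, giving V_E = 0.725 V.
I_C = (V_CC − 0.2 − V_E)/R_C = (12.8 − 0.725)/5.6 = 2.16 mA.
Check: I_B = (2.6 − 0.725)/47 = 0.0399 mA, and β·I_B = 3.19 mA > I_C, confirming saturation.

saturation; I_C ≈ 2.2 mA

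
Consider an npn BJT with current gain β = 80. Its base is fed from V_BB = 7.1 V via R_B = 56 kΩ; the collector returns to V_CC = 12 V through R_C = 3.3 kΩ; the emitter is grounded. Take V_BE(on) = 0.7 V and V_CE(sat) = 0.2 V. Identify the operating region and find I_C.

saturation; I_C ≈ 3.6 mA

Assume active: I_B = (7.1 − 0.7)/56 = 0.114 mA, giving I_C = β·I_B = 9.14 mA.
But then V_CE = 12 − 9.14×3.3 = -18.2 V < V_CE(sat) = 0.2 V — impossible in the active region.
So the transistor is saturated. With V_CE = 0.2 V, I_C = (V_CC − 0.2)/R_C = 11.8/3.3 = 3.58 mA.
Check: β·I_B = 9.14 mA > I_C = 3.58 mA, confirming saturation.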